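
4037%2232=1805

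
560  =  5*112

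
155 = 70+85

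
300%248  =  52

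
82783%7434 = 1009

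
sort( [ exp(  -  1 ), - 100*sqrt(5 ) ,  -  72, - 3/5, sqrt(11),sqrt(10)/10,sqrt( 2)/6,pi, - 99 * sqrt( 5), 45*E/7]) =[ - 100*sqrt( 5 ), - 99 * sqrt( 5), - 72, - 3/5, sqrt(2)/6, sqrt( 10)/10, exp(-1),  pi,  sqrt( 11), 45*E/7]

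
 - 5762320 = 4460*(-1292) 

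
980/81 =12+ 8/81 = 12.10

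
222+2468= 2690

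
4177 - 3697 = 480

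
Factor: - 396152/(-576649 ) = 2^3 * 23^1 * 2153^1*576649^( - 1 )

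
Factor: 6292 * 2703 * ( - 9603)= - 2^2*3^3*11^3*13^1*17^1*53^1*97^1= - 163320871428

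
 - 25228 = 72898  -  98126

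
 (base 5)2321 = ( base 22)F6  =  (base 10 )336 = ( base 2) 101010000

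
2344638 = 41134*57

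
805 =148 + 657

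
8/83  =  8/83   =  0.10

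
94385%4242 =1061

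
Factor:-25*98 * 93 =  -227850= -2^1*3^1*5^2* 7^2*31^1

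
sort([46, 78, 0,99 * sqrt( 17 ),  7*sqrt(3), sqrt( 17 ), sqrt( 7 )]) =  [0,sqrt( 7),sqrt( 17 ), 7*sqrt(3) , 46,78,  99*sqrt(17)]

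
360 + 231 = 591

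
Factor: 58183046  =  2^1 * 29091523^1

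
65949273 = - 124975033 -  - 190924306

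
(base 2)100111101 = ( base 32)9t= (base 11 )269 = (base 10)317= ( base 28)b9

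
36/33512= 9/8378=0.00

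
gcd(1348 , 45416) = 4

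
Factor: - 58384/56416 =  - 89/86 = - 2^( - 1)*43^(-1)*89^1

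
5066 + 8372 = 13438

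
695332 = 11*63212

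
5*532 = 2660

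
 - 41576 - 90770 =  - 132346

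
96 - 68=28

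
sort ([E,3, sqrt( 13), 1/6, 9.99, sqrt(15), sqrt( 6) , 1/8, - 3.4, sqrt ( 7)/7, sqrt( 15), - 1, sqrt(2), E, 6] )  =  [ - 3.4, - 1,1/8,1/6, sqrt( 7 )/7,sqrt( 2), sqrt( 6),E , E,3, sqrt( 13), sqrt( 15), sqrt( 15),6, 9.99 ]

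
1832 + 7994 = 9826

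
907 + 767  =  1674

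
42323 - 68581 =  - 26258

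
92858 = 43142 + 49716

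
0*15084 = 0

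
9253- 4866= 4387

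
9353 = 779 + 8574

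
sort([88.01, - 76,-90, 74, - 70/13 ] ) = [-90, - 76, - 70/13, 74 , 88.01] 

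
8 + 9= 17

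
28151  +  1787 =29938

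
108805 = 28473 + 80332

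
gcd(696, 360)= 24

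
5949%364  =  125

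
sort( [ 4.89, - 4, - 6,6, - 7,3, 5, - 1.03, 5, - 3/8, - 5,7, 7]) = [ - 7 , -6, - 5, - 4 ,-1.03, - 3/8, 3 , 4.89,5, 5 , 6, 7, 7]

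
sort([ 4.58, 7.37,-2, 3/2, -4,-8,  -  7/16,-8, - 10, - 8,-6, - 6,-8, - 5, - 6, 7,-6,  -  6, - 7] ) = [-10, - 8, -8,-8,  -  8  , - 7,-6,-6, - 6 , - 6,-6, - 5,  -  4,  -  2, - 7/16,3/2, 4.58, 7,7.37 ]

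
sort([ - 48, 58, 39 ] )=[ - 48, 39, 58] 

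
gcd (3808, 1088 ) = 544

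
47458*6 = 284748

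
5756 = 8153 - 2397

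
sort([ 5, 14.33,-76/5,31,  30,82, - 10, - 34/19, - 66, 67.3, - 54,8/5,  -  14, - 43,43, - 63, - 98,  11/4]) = [ -98,-66, - 63, - 54, - 43 ,- 76/5,-14, - 10,-34/19,8/5,11/4 , 5 , 14.33, 30, 31,43,67.3, 82] 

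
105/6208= 105/6208 = 0.02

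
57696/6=9616 = 9616.00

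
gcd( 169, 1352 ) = 169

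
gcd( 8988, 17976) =8988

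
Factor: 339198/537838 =3^1 * 7^( - 1) * 41^( - 1 )*937^ (-1)*56533^1 = 169599/268919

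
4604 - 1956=2648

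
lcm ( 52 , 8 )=104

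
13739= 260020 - 246281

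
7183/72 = 7183/72 = 99.76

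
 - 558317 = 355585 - 913902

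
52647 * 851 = 44802597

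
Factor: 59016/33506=29508/16753 = 2^2*3^1 * 11^( - 1)*1523^(  -  1) * 2459^1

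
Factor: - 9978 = - 2^1*3^1*1663^1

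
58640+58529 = 117169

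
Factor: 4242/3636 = 7/6 = 2^( -1)*3^( - 1 )* 7^1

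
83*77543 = 6436069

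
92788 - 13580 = 79208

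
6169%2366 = 1437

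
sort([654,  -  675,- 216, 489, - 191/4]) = [ - 675, - 216, - 191/4,  489, 654] 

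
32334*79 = 2554386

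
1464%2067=1464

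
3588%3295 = 293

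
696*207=144072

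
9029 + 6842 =15871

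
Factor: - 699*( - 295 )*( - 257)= -3^1*5^1*59^1*233^1*257^1 = - 52994685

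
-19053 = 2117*(-9)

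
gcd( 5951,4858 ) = 1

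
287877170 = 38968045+248909125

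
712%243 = 226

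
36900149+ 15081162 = 51981311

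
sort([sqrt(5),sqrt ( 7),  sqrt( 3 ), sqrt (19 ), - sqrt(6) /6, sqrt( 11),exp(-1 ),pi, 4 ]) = [ -sqrt(6)/6, exp(  -  1), sqrt(3),sqrt( 5 ),sqrt( 7 ),pi,sqrt(11) , 4, sqrt(19)] 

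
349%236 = 113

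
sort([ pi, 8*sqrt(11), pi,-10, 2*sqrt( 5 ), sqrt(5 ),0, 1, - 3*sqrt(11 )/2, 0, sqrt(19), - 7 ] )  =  [ - 10, - 7,-3*sqrt( 11) /2, 0, 0, 1,sqrt(5), pi , pi, sqrt(19 ),  2*sqrt (5 ), 8*sqrt( 11) ]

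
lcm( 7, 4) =28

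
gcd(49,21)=7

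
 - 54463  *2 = -108926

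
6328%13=10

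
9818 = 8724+1094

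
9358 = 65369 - 56011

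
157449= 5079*31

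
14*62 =868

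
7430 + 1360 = 8790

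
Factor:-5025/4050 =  -67/54 = - 2^(  -  1) * 3^( - 3 ) * 67^1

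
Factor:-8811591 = - 3^1*59^1*49783^1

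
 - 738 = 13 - 751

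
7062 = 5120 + 1942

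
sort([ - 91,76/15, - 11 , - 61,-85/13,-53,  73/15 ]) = [ - 91, - 61, - 53, - 11, - 85/13,73/15,76/15]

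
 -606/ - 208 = 303/104 = 2.91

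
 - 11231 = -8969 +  - 2262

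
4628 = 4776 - 148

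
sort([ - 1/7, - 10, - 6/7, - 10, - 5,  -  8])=[ - 10, - 10  , - 8 , - 5,-6/7,-1/7]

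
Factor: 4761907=277^1*17191^1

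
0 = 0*4862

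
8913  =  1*8913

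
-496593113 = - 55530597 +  - 441062516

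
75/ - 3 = -25 +0/1 = - 25.00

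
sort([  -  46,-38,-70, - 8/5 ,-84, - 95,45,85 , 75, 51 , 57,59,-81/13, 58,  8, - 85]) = [-95,-85,  -  84,  -  70,-46, - 38,-81/13, - 8/5, 8, 45,51,57, 58,  59 , 75,85 ] 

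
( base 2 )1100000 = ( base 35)2Q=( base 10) 96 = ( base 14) 6C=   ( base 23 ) 44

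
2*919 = 1838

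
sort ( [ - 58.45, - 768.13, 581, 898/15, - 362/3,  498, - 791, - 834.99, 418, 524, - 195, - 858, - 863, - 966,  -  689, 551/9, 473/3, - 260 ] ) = [-966, - 863 , - 858 , - 834.99, - 791, - 768.13, - 689, - 260,-195, - 362/3, - 58.45, 898/15  ,  551/9, 473/3,418,  498,524,  581]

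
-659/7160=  - 1 + 6501/7160 = - 0.09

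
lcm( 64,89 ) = 5696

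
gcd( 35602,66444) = 14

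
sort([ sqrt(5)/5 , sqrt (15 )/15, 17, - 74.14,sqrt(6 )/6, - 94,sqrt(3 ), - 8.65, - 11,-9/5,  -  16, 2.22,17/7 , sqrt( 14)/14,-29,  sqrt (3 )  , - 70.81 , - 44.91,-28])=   [ - 94, - 74.14, - 70.81, - 44.91, - 29, - 28,-16,-11, - 8.65, -9/5, sqrt(15 )/15, sqrt( 14)/14, sqrt( 6)/6,sqrt( 5)/5 , sqrt( 3) , sqrt( 3), 2.22,17/7, 17 ]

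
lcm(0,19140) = 0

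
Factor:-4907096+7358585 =2451489 = 3^1*817163^1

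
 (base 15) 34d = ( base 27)10j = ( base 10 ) 748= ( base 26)12k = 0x2EC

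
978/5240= 489/2620 = 0.19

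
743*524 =389332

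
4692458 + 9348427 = 14040885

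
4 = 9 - 5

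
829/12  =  829/12=69.08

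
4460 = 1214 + 3246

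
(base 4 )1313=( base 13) 92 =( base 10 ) 119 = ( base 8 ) 167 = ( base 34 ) 3h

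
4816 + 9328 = 14144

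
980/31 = 980/31= 31.61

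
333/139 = 333/139=2.40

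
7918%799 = 727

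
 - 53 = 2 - 55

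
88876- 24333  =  64543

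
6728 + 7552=14280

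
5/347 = 5/347 = 0.01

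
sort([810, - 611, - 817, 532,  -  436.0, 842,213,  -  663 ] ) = [ - 817,-663, - 611,  -  436.0, 213, 532, 810,842 ] 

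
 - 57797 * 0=0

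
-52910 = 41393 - 94303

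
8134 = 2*4067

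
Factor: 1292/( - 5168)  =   - 2^(  -  2) = - 1/4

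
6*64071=384426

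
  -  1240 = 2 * ( - 620) 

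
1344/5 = 268+4/5 = 268.80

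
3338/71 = 3338/71= 47.01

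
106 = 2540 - 2434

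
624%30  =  24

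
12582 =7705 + 4877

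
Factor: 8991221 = 97^1*92693^1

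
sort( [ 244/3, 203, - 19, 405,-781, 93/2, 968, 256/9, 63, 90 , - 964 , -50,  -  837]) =[ - 964, - 837,-781, - 50,  -  19,256/9, 93/2,  63, 244/3, 90, 203, 405, 968] 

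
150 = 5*30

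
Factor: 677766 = 2^1*3^1 * 37^1*43^1*71^1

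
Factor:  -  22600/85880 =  - 5^1*19^( - 1) = - 5/19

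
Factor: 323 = 17^1 * 19^1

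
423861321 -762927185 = - 339065864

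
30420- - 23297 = 53717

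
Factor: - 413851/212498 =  - 557/286 =-2^ (  -  1 )* 11^( - 1) * 13^( - 1 ) * 557^1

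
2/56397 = 2/56397 = 0.00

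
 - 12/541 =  - 12/541 = - 0.02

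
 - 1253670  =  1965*( - 638 ) 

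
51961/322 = 7423/46=   161.37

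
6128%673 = 71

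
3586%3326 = 260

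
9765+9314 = 19079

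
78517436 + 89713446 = 168230882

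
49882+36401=86283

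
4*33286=133144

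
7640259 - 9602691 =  - 1962432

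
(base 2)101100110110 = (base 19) 7i1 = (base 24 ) 4NE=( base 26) 46a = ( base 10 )2870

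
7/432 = 7/432 = 0.02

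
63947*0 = 0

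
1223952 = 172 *7116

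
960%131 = 43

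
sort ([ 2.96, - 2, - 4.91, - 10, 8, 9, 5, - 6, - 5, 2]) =[ - 10, - 6, - 5 , - 4.91, - 2,2, 2.96,5,  8,9]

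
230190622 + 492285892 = 722476514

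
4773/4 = 1193 + 1/4 = 1193.25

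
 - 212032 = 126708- 338740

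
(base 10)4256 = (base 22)8ha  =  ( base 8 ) 10240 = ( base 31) 4d9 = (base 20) acg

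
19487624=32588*598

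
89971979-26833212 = 63138767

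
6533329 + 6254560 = 12787889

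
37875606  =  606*62501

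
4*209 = 836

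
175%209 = 175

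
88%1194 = 88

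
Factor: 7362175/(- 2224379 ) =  - 5^2 * 181^1*1627^1*2224379^( - 1 )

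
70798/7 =10114 = 10114.00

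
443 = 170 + 273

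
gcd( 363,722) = 1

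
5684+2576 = 8260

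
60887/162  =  60887/162 = 375.85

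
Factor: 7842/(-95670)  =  -1307/15945 =- 3^(-1) * 5^( - 1)*1063^( - 1)*1307^1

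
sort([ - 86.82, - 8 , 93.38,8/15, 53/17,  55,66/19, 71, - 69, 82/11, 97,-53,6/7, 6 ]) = [ - 86.82, - 69, - 53, - 8,8/15,6/7,53/17,66/19 , 6,  82/11,55,71, 93.38,97]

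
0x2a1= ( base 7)1651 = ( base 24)141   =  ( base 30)md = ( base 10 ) 673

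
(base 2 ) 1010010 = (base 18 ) 4A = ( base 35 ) 2C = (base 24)3A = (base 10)82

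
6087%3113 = 2974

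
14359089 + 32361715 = 46720804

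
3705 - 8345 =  - 4640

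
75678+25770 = 101448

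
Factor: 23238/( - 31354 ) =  - 3^2*61^( - 1 )  *  257^( - 1)*1291^1 = - 11619/15677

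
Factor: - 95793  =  -3^1*37^1 * 863^1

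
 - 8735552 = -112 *77996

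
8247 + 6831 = 15078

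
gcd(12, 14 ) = 2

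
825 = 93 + 732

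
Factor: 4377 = 3^1*1459^1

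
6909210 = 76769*90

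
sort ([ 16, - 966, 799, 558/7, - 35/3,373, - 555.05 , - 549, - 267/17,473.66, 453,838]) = [ -966, - 555.05, - 549, - 267/17, - 35/3,  16,  558/7,373, 453, 473.66,799, 838 ] 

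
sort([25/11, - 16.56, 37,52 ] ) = [ - 16.56,  25/11, 37, 52] 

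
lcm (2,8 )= 8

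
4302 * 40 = 172080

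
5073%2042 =989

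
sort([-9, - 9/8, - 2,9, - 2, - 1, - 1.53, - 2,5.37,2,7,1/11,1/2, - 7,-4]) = [  -  9, - 7, - 4,-2, -2, - 2, - 1.53, - 9/8, - 1, 1/11, 1/2,2,5.37,7,9 ] 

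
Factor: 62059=229^1*271^1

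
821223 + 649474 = 1470697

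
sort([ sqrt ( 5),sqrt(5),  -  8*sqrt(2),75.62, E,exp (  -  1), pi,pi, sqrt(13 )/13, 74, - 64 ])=[ - 64, - 8*sqrt ( 2),sqrt(13) /13, exp( - 1), sqrt(5), sqrt(5 ), E, pi, pi,74,75.62 ]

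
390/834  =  65/139 = 0.47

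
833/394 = 2 + 45/394 = 2.11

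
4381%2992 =1389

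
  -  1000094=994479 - 1994573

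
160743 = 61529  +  99214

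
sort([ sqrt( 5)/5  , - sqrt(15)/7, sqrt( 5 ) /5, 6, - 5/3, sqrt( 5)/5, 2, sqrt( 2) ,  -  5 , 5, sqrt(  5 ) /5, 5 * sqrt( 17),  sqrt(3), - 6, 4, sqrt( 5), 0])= [ - 6, - 5, - 5/3 , - sqrt(15)/7,  0,sqrt(5)/5, sqrt(5 )/5, sqrt(5 )/5,sqrt( 5 )/5, sqrt(2), sqrt(3), 2, sqrt(5), 4, 5,6, 5*sqrt( 17) ] 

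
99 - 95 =4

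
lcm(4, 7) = 28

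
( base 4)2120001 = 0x2601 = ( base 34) 8e5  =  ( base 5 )302404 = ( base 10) 9729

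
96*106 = 10176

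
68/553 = 68/553 = 0.12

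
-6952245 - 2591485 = - 9543730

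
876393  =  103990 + 772403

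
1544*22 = 33968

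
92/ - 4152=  - 1 + 1015/1038 = - 0.02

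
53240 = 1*53240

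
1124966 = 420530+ 704436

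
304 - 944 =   -  640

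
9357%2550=1707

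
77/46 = 1+ 31/46 = 1.67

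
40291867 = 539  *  74753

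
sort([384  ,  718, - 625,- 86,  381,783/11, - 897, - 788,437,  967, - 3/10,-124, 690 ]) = [ - 897,-788 ,-625, - 124, - 86 , - 3/10, 783/11,  381, 384, 437, 690, 718 , 967 ]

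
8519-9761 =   -  1242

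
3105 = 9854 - 6749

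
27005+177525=204530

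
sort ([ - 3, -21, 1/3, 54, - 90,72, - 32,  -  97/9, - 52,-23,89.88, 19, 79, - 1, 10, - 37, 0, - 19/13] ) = [-90, - 52,-37, - 32,-23,-21,-97/9, - 3, - 19/13,  -  1,0, 1/3, 10 , 19,54, 72, 79, 89.88 ]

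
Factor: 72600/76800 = 121/128=2^( - 7)*11^2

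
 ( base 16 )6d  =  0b1101101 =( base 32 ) 3D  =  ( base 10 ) 109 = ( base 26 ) 45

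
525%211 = 103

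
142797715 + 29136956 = 171934671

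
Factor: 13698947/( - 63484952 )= - 2^( - 3)*193^1*70979^1*7935619^( - 1)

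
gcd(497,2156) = 7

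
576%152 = 120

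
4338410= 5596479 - 1258069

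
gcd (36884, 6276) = 4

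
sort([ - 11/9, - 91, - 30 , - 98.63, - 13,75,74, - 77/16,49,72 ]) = [ - 98.63,  -  91, - 30, - 13, - 77/16, - 11/9,49,  72,74,75] 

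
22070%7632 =6806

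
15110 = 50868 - 35758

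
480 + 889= 1369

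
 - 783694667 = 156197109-939891776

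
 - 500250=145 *( - 3450)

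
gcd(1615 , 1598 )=17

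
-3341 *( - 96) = 320736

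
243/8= 30 + 3/8 = 30.38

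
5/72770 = 1/14554 = 0.00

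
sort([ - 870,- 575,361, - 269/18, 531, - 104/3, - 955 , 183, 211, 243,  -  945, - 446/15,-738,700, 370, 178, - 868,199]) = [ - 955, - 945,-870,-868, - 738, - 575 , - 104/3, - 446/15, - 269/18, 178, 183 , 199, 211 , 243,361 , 370, 531 , 700] 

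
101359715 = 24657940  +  76701775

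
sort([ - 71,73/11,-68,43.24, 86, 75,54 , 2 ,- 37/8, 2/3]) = [ - 71,-68,-37/8, 2/3, 2,73/11,43.24,54,75, 86] 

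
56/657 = 56/657= 0.09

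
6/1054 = 3/527  =  0.01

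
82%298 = 82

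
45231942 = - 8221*( - 5502)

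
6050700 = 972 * 6225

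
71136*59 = 4197024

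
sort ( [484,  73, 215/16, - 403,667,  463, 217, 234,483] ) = [ - 403, 215/16,  73,  217, 234,463,483, 484, 667 ]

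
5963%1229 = 1047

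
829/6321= 829/6321= 0.13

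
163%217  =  163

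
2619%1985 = 634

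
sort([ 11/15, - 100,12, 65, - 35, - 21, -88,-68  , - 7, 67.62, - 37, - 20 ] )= [ - 100, - 88,-68 , - 37, - 35,-21, - 20  , - 7, 11/15,12, 65,67.62]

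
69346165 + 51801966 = 121148131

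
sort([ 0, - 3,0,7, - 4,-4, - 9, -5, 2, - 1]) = [ - 9, - 5, - 4, -4, - 3, - 1,0,0,2, 7]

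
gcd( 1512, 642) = 6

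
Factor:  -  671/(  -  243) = 3^( - 5 )*11^1* 61^1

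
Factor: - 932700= -2^2 * 3^1*5^2*3109^1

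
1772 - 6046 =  - 4274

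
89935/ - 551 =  -164 + 429/551 = - 163.22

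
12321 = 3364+8957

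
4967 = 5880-913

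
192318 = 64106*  3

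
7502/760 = 3751/380 =9.87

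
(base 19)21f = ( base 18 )260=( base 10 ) 756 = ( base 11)628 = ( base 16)2F4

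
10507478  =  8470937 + 2036541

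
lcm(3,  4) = 12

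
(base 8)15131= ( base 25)ajk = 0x1A59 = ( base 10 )6745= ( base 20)GH5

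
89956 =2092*43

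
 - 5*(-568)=2840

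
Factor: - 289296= - 2^4 * 3^2* 7^2*41^1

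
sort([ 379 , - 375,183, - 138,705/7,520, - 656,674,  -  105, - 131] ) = [ - 656, - 375, - 138, - 131, - 105,705/7,183,379,520,674] 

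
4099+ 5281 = 9380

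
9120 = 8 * 1140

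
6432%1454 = 616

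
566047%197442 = 171163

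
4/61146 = 2/30573  =  0.00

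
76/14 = 38/7 = 5.43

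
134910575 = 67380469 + 67530106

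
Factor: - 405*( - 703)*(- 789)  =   - 3^5*5^1*19^1 * 37^1*263^1 = -224640135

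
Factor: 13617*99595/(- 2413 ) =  - 3^2*5^1*17^1*19^(- 1 )*89^1*127^( - 1 )*19919^1=- 1356185115/2413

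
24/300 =2/25 = 0.08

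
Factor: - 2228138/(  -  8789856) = 2^( - 4)*3^( - 1)*11^1*19^( -1 )*61^( - 1)*79^(  -  1 )*101279^1= 1114069/4394928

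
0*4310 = 0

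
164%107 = 57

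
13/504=13/504 =0.03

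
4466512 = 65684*68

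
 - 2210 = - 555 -1655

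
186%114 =72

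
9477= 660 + 8817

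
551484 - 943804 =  - 392320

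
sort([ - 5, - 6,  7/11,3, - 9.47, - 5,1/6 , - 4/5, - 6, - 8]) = [ - 9.47, - 8,-6, - 6 , - 5,- 5,  -  4/5,1/6, 7/11, 3 ] 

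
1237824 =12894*96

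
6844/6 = 1140 + 2/3=1140.67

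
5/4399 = 5/4399 = 0.00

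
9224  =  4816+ 4408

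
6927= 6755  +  172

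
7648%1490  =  198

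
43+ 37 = 80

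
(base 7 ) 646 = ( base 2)101001000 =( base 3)110011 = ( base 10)328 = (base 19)h5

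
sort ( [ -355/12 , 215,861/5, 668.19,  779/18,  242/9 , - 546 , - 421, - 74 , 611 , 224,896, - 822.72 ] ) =[ - 822.72, -546, - 421, - 74, - 355/12, 242/9,  779/18, 861/5, 215, 224,611, 668.19,896] 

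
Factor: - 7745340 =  - 2^2*3^1  *  5^1*129089^1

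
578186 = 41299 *14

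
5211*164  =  854604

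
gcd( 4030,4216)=62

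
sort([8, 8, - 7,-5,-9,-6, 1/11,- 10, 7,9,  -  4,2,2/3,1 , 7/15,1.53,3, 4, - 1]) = [ - 10, - 9,-7,-6, - 5  ,- 4, - 1,1/11,7/15,2/3, 1,1.53, 2, 3, 4,7 , 8,8,9 ] 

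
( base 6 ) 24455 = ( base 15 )1125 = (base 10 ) 3635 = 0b111000110011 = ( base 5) 104020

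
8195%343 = 306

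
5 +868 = 873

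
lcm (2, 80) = 80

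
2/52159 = 2/52159 = 0.00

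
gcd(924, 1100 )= 44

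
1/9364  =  1/9364 = 0.00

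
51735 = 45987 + 5748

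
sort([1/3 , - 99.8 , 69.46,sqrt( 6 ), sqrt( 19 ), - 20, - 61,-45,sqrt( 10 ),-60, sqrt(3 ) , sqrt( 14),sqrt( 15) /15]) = [-99.8, - 61,-60, - 45, - 20,sqrt(15)/15,1/3,sqrt (3),sqrt ( 6),sqrt( 10 ),sqrt( 14),sqrt(19) , 69.46 ]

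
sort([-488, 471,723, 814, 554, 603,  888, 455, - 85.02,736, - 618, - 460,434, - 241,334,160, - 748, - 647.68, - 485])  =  [- 748,- 647.68,-618, - 488 , - 485, - 460, - 241 , - 85.02 , 160 , 334,434,455, 471, 554,603, 723 , 736,814, 888 ]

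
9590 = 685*14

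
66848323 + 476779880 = 543628203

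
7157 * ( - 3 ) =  - 21471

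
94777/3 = 31592+1/3 = 31592.33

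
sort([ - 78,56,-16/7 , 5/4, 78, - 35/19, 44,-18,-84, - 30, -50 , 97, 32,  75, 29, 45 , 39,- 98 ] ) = [ - 98, - 84,-78 ,-50, - 30,-18, - 16/7, - 35/19 , 5/4, 29 , 32,39 , 44, 45, 56, 75,  78,  97]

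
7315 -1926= 5389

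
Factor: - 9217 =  - 13^1 * 709^1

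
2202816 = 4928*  447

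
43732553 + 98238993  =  141971546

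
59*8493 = 501087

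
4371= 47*93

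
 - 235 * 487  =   - 114445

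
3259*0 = 0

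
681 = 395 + 286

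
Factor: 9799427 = 11^2*109^1*743^1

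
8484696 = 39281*216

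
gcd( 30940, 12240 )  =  340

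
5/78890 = 1/15778 = 0.00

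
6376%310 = 176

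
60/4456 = 15/1114 = 0.01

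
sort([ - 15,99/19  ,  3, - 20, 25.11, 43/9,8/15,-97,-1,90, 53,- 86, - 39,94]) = [- 97,-86, - 39, - 20, - 15, - 1,8/15,3,43/9,99/19, 25.11, 53,90, 94] 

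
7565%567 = 194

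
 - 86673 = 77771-164444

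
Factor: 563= 563^1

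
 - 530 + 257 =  - 273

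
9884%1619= 170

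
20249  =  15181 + 5068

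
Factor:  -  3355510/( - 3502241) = 2^1*5^1*307^1*1093^1 * 3502241^ ( - 1)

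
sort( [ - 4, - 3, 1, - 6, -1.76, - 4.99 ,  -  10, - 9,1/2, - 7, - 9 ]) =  [  -  10,  -  9 , - 9, - 7,  -  6 ,-4.99, - 4, - 3,-1.76,1/2, 1 ]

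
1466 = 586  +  880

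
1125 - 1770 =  - 645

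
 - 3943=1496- 5439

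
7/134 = 7/134 = 0.05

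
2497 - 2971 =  - 474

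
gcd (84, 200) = 4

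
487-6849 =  -6362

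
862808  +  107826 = 970634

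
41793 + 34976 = 76769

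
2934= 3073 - 139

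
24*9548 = 229152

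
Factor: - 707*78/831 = -18382/277 = -2^1*7^1*13^1*101^1*277^(  -  1 )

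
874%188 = 122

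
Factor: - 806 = -2^1*13^1*31^1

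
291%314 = 291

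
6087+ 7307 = 13394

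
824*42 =34608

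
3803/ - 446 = -9 + 211/446 = -8.53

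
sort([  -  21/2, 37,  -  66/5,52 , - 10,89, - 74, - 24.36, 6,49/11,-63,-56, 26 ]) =[ - 74, - 63,- 56, - 24.36,  -  66/5,- 21/2,  -  10,49/11,6,26,37,  52, 89]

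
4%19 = 4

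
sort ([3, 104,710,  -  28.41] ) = [- 28.41,3, 104,710]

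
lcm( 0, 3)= 0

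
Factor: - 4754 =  - 2^1*2377^1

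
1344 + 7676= 9020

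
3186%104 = 66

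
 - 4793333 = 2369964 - 7163297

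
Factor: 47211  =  3^1*15737^1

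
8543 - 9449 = - 906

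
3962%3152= 810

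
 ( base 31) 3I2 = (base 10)3443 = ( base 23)6BG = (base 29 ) 42l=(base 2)110101110011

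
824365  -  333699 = 490666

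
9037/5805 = 1+3232/5805 =1.56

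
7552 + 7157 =14709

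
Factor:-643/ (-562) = 2^(-1 )*281^( - 1 )*643^1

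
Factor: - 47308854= - 2^1*3^1 * 7884809^1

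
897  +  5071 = 5968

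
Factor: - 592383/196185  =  - 619/205 = - 5^( -1 )*41^ ( - 1)*619^1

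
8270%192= 14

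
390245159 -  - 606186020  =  996431179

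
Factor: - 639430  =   - 2^1*5^1*11^1*5813^1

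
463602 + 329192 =792794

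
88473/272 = 325 + 73/272=325.27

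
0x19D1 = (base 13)3015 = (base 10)6609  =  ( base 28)8c1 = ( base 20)GA9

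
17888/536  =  33 + 25/67 =33.37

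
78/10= 7 + 4/5 = 7.80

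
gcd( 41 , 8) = 1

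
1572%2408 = 1572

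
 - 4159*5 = -20795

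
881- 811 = 70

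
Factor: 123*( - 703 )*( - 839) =72547491 =3^1*19^1*37^1* 41^1*839^1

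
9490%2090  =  1130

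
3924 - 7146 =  - 3222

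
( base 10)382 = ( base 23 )GE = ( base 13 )235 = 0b101111110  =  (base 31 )CA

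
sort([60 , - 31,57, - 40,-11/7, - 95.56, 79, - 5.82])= [-95.56,  -  40, - 31, - 5.82 , - 11/7,57,60,79] 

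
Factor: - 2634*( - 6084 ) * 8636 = 2^5*3^3 * 13^2 * 17^1*127^1 * 439^1=138394110816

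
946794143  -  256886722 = 689907421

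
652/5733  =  652/5733 = 0.11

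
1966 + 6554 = 8520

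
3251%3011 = 240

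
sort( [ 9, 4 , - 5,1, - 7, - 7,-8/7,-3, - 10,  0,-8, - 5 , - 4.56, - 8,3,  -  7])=[  -  10 , - 8,-8,-7, - 7, - 7,-5, - 5, - 4.56, - 3 ,-8/7,0,1, 3,4,  9]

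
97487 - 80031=17456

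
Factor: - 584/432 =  - 73/54 = -2^( - 1)*3^(-3)*73^1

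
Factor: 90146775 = 3^1*5^2*23^1*52259^1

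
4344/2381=4344/2381 = 1.82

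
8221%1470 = 871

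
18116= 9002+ 9114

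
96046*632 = 60701072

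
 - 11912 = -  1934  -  9978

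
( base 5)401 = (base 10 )101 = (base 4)1211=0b1100101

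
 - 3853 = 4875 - 8728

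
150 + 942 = 1092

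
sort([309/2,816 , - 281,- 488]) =[ - 488,-281 , 309/2, 816] 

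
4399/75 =4399/75 = 58.65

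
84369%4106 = 2249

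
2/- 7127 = - 1 + 7125/7127 = - 0.00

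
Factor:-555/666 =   -  5/6=- 2^ (- 1)*3^( - 1)*5^1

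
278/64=4  +  11/32 = 4.34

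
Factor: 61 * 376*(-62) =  - 2^4*31^1*47^1*61^1 = -1422032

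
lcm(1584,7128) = 14256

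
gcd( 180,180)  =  180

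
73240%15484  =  11304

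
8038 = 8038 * 1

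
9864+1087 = 10951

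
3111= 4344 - 1233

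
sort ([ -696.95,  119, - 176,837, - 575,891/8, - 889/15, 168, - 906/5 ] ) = [ - 696.95, - 575, - 906/5, - 176, - 889/15,891/8, 119, 168, 837]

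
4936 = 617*8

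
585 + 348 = 933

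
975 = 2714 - 1739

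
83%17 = 15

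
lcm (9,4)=36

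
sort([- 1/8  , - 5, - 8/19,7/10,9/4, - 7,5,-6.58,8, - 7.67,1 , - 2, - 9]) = [-9, - 7.67 ,-7,-6.58,-5, - 2,-8/19,  -  1/8,  7/10,1, 9/4,5,8 ] 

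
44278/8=5534+3/4= 5534.75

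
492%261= 231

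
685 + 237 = 922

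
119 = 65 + 54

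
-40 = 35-75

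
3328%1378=572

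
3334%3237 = 97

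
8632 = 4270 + 4362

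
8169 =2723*3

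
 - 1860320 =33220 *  (-56 ) 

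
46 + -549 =  -  503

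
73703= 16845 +56858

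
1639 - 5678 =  - 4039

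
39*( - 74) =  - 2886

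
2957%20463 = 2957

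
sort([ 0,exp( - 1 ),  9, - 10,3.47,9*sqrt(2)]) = [-10,0,exp (  -  1 ),3.47,9, 9 *sqrt( 2) ]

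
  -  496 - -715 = 219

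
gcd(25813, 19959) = 1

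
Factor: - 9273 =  - 3^1*11^1*281^1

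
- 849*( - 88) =74712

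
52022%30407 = 21615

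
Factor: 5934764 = 2^2*  11^1*19^1*31^1*229^1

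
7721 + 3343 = 11064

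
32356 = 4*8089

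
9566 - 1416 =8150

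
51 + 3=54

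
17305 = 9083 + 8222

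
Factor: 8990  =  2^1*5^1* 29^1*31^1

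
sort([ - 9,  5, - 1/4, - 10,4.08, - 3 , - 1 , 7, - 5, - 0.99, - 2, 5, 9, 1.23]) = [- 10,-9, - 5, - 3, - 2, - 1, - 0.99, - 1/4,  1.23 , 4.08,5,5,7,9]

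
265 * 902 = 239030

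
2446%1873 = 573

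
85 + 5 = 90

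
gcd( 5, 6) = 1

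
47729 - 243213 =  - 195484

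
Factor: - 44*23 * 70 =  - 2^3 * 5^1 * 7^1*11^1  *23^1 = - 70840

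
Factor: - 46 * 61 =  - 2^1*23^1*61^1 = - 2806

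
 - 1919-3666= - 5585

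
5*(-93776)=-468880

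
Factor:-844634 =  -2^1*7^1 * 60331^1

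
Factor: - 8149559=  - 11^1 * 31^1*23899^1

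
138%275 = 138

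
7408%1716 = 544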